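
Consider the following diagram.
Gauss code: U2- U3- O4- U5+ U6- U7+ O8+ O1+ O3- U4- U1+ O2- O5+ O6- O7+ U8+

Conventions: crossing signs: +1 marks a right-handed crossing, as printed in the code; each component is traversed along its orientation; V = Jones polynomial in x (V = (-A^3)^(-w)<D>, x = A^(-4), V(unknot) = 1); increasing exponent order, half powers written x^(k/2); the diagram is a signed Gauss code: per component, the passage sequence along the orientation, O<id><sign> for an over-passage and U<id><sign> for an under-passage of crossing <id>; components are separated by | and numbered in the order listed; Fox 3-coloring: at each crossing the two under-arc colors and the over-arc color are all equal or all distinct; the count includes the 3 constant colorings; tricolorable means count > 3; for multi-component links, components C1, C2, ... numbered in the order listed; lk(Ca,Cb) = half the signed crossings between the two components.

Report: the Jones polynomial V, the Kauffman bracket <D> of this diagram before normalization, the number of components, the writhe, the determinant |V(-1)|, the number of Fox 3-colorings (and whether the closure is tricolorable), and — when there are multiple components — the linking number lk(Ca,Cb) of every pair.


V(x) = x^-2 - x^-1 + 1 - x + x^2
bracket: A^-8 - A^-4 + 1 - A^4 + A^8, w = 0
1 component, writhe 0, over 8 crossings
det 5, colorings 3 of 3^8 — not tricolorable
observation: palindromic: swapping x for 1/x fixes V


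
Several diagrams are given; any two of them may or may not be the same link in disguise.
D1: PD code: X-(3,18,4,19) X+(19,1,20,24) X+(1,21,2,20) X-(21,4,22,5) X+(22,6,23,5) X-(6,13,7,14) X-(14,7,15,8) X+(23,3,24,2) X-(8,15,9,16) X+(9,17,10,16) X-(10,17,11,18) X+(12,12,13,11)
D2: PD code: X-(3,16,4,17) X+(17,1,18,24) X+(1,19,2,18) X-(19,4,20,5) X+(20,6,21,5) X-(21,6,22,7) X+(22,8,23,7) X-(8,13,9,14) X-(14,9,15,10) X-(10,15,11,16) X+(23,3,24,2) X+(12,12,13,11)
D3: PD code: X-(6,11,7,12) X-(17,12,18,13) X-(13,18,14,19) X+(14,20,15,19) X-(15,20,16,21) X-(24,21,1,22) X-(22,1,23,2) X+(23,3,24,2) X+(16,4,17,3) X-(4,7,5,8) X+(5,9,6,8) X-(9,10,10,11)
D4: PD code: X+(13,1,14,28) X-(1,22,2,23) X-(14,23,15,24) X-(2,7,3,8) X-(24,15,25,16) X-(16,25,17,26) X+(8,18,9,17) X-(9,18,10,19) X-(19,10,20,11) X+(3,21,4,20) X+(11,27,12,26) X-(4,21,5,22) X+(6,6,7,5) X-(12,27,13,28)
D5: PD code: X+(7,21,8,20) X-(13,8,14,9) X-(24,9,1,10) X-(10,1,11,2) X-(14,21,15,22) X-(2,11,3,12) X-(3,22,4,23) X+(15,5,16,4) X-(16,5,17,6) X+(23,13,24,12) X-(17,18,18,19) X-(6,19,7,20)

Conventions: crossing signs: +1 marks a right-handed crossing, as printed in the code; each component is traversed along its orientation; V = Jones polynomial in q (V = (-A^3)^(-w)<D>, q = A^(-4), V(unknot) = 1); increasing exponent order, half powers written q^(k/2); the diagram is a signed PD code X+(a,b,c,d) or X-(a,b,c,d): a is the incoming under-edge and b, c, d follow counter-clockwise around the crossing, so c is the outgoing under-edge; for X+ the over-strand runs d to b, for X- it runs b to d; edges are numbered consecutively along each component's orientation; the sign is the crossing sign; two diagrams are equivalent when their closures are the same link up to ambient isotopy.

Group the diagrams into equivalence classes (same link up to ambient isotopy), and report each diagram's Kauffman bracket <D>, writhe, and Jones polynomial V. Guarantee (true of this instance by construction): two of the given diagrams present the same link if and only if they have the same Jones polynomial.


equivalence classes: {D1, D2} | {D3} | {D4, D5}
D1 (bracket -A^-12 + A^-8 - A^-4 + 3 - A^4 + A^8 - A^12; 12 crossings at w = 0): V = -q^-3 + q^-2 - q^-1 + 3 - q + q^2 - q^3
D2 (bracket -A^-12 + A^-8 - A^-4 + 3 - A^4 + A^8 - A^12; 12 crossings at w = 0): V = -q^-3 + q^-2 - q^-1 + 3 - q + q^2 - q^3
D3 (bracket A^-12; 12 crossings at w = -4): V = 1
V(D4) = -q^-6 + q^-5 - q^-4 + 2q^-3 - q^-2 + q^-1  (w -4, c 14, <D> = A^-8 - A^-4 + 2 - A^4 + A^8 - A^12)
V(D5) = -q^-6 + q^-5 - q^-4 + 2q^-3 - q^-2 + q^-1  (w -6, c 12, <D> = A^-14 - A^-10 + 2A^-6 - A^-2 + A^2 - A^6)
key observation: 3 classes among 5 diagrams; unequal V(q) rules out equality


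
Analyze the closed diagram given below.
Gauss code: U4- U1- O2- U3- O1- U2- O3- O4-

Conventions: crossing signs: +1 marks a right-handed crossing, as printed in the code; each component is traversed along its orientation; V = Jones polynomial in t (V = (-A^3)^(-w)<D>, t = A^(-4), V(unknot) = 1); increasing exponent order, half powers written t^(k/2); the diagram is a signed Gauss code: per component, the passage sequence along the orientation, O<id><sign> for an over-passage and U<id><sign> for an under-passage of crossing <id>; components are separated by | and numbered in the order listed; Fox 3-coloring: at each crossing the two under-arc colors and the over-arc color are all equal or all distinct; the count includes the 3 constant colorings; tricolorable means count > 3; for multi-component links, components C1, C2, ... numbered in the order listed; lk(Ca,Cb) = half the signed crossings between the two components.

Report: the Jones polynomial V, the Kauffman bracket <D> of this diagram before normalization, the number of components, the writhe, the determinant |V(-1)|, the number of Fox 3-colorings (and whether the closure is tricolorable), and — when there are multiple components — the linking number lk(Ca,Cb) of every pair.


V = -t^-4 + t^-3 + t^-1
<D> = A^-8 + 1 - A^4 (w = -4)
1 component over 4 crossings, w = -4
9 Fox colorings among 3^4, |V(-1)| = 3: tricolorable
why: the span of V is 3, forcing >= 3 crossings in any diagram


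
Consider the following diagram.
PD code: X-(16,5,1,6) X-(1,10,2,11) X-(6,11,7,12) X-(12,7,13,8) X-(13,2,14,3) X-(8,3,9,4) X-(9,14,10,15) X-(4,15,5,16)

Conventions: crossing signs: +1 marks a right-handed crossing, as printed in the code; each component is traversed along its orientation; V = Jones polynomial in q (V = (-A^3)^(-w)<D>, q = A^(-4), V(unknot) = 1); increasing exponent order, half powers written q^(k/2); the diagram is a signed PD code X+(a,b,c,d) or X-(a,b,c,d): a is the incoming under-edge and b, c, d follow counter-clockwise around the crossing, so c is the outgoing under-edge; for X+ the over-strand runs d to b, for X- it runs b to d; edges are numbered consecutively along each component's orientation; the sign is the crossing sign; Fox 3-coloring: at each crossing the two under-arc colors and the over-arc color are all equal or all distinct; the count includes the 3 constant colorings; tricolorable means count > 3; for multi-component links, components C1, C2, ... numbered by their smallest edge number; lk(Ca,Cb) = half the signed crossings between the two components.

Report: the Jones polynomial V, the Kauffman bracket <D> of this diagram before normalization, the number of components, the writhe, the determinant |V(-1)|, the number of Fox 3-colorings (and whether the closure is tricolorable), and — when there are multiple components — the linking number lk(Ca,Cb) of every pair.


V = -q^-8 + q^-5 + q^-3
<D> = A^-12 + A^-4 - A^8 (w = -8)
1 component over 8 crossings, w = -8
9 Fox colorings among 3^8, |V(-1)| = 3: tricolorable
why: |V(-1)| = 3: so tricolorable, since 3 divides 3


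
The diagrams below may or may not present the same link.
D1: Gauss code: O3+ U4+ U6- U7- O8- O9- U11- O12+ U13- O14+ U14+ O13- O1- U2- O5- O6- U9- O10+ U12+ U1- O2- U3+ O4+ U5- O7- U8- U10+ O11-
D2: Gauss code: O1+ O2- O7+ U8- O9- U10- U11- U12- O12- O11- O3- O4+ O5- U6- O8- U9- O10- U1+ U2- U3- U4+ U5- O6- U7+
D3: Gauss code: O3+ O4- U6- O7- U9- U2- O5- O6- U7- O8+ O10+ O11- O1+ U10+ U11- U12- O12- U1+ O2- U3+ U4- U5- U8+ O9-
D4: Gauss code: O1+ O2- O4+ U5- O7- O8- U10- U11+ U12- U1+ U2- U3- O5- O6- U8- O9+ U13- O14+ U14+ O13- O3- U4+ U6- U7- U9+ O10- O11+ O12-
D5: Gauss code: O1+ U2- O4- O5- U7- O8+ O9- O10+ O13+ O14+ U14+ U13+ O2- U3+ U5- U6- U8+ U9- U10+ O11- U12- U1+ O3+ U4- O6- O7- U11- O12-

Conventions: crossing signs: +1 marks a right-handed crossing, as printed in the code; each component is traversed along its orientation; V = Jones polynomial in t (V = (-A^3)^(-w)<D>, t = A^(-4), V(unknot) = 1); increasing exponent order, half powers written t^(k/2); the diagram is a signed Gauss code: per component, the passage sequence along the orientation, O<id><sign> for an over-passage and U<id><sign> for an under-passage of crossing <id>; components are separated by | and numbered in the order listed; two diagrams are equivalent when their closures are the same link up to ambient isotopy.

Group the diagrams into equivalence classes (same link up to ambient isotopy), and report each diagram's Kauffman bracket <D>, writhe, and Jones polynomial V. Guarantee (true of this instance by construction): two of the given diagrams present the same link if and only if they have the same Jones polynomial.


classes: {D1, D3, D4, D5} | {D2}
V(D1) = -t^-6 + t^-5 - t^-4 + 2t^-3 - t^-2 + t^-1  [14 crossings, <D> = A^-8 - A^-4 + 2 - A^4 + A^8 - A^12, w = -4]
D2 (bracket A^-10 + A^-2 - A^2 + A^6 - A^10; 12 crossings at w = -6): V = -t^-7 + t^-6 - t^-5 + t^-4 + t^-2
D3 (bracket A^-8 - A^-4 + 2 - A^4 + A^8 - A^12; 12 crossings at w = -4): V = -t^-6 + t^-5 - t^-4 + 2t^-3 - t^-2 + t^-1
V(D4) = -t^-6 + t^-5 - t^-4 + 2t^-3 - t^-2 + t^-1  [14 crossings, <D> = A^-8 - A^-4 + 2 - A^4 + A^8 - A^12, w = -4]
D5 (bracket A^-2 - A^2 + 2A^6 - A^10 + A^14 - A^18; 14 crossings at w = -2): V = -t^-6 + t^-5 - t^-4 + 2t^-3 - t^-2 + t^-1
note: 2 classes among 5 diagrams; unequal V(t) rules out equality


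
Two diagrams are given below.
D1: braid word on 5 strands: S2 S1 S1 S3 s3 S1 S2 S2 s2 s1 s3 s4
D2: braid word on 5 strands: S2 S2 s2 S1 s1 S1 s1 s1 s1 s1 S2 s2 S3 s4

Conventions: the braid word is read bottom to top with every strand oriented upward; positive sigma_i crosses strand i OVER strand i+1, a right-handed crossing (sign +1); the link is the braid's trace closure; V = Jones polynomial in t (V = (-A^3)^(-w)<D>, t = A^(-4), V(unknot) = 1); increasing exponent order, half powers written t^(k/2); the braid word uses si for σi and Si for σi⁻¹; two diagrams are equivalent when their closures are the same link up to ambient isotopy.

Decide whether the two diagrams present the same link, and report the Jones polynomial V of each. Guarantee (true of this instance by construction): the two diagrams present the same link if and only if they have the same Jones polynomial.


equivalent: no
V(D1) = -t^-6 + t^-5 - t^-4 + 2t^-3 - t^-2 + t^-1  (w -2, c 12, <D> = A^-2 - A^2 + 2A^6 - A^10 + A^14 - A^18)
V(D2) = t + t^3 - t^4  (w +2, c 14, <D> = -A^-10 + A^-6 + A^2)
why: comparing 2 Jones polynomials yields 2 groups


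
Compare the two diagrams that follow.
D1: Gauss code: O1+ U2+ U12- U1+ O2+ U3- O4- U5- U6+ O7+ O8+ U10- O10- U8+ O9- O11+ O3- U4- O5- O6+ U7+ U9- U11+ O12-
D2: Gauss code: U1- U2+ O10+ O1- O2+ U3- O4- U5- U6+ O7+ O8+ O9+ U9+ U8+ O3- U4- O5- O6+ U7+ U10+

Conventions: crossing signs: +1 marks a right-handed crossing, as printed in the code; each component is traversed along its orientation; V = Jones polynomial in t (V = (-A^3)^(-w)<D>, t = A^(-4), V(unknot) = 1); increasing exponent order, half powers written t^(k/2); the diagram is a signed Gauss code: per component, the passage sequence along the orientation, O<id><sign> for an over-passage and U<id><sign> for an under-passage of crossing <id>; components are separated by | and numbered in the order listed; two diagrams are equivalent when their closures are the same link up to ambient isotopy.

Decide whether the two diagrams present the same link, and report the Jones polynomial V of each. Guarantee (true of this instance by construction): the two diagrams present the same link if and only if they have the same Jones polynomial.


equivalent: yes
D1 (bracket 1; 12 crossings at w = 0): V = 1
D2 (bracket A^6; 10 crossings at w = +2): V = 1
key observation: all 2 diagrams share one V(t), hence one class


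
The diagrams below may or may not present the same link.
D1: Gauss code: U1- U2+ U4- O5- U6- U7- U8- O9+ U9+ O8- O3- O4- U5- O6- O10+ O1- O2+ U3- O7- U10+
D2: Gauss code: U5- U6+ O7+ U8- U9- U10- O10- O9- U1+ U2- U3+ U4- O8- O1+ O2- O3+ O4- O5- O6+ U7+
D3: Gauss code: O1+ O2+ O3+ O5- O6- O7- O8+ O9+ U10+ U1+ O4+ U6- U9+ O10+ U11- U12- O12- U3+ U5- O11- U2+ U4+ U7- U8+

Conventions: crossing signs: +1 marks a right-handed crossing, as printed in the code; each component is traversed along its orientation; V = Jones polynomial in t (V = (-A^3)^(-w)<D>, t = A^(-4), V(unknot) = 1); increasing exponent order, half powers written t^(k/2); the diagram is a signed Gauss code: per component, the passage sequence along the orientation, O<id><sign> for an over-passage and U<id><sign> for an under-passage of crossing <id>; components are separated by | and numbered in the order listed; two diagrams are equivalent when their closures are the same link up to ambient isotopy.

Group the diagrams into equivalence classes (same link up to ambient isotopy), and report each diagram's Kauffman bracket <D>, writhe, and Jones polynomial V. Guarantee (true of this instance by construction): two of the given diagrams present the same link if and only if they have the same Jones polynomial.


classes: {D1} | {D2} | {D3}
V(D1) = -t^-6 + t^-5 - t^-4 + 2t^-3 - t^-2 + t^-1  [10 crossings, <D> = A^-8 - A^-4 + 2 - A^4 + A^8 - A^12, w = -4]
D2 (bracket A^-6; 10 crossings at w = -2): V = 1
V(D3) = t + t^3 - t^4  [12 crossings, <D> = -A^-10 + A^-6 + A^2, w = +2]
note: V(t) takes 3 values over 3 diagrams, fixing the grouping


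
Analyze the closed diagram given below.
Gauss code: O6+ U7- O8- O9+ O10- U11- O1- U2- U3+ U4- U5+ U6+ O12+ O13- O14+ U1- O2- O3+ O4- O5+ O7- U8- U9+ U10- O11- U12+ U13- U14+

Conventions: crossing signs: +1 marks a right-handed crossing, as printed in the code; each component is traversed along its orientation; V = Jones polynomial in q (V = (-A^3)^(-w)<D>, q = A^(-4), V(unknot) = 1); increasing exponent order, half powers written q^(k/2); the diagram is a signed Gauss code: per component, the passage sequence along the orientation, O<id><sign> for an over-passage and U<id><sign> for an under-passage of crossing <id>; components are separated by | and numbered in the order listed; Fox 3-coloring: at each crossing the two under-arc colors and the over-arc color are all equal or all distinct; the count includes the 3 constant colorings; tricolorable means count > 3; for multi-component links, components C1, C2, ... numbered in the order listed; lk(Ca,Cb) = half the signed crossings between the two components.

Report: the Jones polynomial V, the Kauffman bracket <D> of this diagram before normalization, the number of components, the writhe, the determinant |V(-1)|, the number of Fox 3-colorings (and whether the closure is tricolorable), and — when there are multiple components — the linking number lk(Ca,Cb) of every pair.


V = q^-5 - 2q^-4 + 2q^-3 - 2q^-2 + 2q^-1 - 1 + q
<D> = A^-10 - A^-6 + 2A^-2 - 2A^2 + 2A^6 - 2A^10 + A^14 (w = -2)
1 component over 14 crossings, w = -2
3 Fox colorings among 3^14, |V(-1)| = 11: not tricolorable
why: V spans 6 powers of q: at least 6 crossings in any diagram


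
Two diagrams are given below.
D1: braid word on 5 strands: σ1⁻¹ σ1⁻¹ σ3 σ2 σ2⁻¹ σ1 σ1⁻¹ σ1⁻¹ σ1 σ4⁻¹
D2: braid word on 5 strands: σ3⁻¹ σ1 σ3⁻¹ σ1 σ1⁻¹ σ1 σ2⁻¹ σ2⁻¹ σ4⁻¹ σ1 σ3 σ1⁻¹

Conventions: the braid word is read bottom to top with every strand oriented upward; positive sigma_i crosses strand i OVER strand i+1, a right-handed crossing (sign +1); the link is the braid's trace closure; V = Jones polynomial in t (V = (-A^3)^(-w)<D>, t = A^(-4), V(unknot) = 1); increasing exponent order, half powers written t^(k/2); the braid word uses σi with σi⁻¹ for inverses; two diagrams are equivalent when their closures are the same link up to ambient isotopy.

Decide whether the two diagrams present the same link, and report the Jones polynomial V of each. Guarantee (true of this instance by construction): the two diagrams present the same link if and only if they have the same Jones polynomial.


equivalent: no
D1 (bracket A^-6 + A^-2 + A^2 + A^6; 10 crossings at w = -2): V = t^-3 + t^-2 + t^-1 + 1
V(D2) = t^-2 + 2 + t^2  (w -2, c 12, <D> = A^-14 + 2A^-6 + A^2)
key observation: 2 classes among 2 diagrams; unequal V(t) rules out equality


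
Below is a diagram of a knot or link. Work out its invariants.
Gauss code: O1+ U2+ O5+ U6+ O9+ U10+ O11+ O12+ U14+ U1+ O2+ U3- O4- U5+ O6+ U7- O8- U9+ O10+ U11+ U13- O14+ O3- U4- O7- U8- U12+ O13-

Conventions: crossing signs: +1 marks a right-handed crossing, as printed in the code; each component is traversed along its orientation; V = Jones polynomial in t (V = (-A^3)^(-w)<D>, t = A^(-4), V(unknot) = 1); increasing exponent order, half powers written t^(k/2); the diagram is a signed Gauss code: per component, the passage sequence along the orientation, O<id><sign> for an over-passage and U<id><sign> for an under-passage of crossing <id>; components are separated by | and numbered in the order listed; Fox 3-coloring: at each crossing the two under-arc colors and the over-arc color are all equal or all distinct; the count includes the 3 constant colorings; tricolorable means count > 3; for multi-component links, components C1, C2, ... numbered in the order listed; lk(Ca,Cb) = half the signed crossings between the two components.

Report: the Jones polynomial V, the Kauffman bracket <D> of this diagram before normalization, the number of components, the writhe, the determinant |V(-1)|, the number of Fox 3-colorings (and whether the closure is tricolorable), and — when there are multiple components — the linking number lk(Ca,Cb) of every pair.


V(t) = -t^-2 + 3t^-1 - 8 + 15t - 20t^2 + 26t^3 - 27t^4 + 25t^5 - 20t^6 + 14t^7 - 8t^8 + 3t^9 - t^10
bracket: -A^-28 + 3A^-24 - 8A^-20 + 14A^-16 - 20A^-12 + 25A^-8 - 27A^-4 + 26 - 20A^4 + 15A^8 - 8A^12 + 3A^16 - A^20, w = +4
1 component, writhe +4, over 14 crossings
det 171, colorings 9 of 3^14 — tricolorable
observation: |V(-1)| = 171: so tricolorable, since 3 divides 171


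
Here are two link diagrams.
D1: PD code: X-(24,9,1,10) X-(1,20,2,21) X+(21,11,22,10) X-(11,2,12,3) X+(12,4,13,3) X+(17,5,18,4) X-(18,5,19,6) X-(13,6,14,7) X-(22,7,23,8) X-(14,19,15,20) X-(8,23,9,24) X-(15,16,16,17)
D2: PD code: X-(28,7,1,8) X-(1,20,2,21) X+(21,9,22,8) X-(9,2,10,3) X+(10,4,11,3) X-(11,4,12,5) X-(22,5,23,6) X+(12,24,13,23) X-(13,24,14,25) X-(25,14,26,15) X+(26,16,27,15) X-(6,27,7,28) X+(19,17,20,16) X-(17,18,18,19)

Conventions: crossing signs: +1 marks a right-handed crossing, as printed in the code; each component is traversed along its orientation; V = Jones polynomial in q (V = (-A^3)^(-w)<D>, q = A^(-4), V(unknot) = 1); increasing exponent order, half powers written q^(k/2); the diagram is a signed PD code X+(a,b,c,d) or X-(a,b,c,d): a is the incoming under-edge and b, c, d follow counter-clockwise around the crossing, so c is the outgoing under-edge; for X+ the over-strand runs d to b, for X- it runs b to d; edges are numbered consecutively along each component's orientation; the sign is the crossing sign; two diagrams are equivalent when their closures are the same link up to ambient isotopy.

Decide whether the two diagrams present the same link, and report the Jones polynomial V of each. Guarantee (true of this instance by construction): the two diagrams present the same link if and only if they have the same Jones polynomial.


equivalent: yes
V(D1) = -q^-6 + q^-5 - q^-4 + 2q^-3 - q^-2 + q^-1  (w -6, c 12, <D> = A^-14 - A^-10 + 2A^-6 - A^-2 + A^2 - A^6)
V(D2) = -q^-6 + q^-5 - q^-4 + 2q^-3 - q^-2 + q^-1  (w -4, c 14, <D> = A^-8 - A^-4 + 2 - A^4 + A^8 - A^12)
why: Reidemeister moves carry D1 (12 crossings) to D2 (14)


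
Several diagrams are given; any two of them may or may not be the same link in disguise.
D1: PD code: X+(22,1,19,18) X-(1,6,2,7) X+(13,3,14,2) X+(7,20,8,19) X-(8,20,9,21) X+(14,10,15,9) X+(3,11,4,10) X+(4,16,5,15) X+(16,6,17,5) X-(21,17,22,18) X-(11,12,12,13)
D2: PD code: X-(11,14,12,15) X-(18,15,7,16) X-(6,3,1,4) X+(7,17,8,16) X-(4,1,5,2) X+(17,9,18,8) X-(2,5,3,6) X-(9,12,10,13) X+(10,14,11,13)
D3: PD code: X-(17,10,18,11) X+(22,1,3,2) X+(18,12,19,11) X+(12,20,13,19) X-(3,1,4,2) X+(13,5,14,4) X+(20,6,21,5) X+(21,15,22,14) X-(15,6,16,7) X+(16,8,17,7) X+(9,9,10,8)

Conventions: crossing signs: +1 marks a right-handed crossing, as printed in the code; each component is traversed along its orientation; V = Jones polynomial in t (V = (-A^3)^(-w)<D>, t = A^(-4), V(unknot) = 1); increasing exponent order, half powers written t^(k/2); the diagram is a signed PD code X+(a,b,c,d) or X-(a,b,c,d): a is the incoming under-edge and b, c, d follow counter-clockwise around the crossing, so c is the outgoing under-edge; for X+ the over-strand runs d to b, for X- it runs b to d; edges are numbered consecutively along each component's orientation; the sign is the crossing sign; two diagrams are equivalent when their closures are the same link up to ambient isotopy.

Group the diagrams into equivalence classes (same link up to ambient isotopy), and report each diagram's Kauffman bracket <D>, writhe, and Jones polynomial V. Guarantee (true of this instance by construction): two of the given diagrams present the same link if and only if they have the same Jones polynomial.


classes: {D1, D3} | {D2}
V(D1) = -t^(1/2) - t^(3/2) - t^(5/2) + t^(9/2)  [11 crossings, <D> = -A^-9 + A^-1 + A^3 + A^7, w = +3]
D2 (bracket A^-7 + A^-3 + A - A^9; 9 crossings at w = -3): V = t^(-9/2) - t^(-5/2) - t^(-3/2) - t^(-1/2)
V(D3) = -t^(1/2) - t^(3/2) - t^(5/2) + t^(9/2)  [11 crossings, <D> = -A^-3 + A^5 + A^9 + A^13, w = +5]
note: 2 classes among 3 diagrams; unequal V(t) rules out equality


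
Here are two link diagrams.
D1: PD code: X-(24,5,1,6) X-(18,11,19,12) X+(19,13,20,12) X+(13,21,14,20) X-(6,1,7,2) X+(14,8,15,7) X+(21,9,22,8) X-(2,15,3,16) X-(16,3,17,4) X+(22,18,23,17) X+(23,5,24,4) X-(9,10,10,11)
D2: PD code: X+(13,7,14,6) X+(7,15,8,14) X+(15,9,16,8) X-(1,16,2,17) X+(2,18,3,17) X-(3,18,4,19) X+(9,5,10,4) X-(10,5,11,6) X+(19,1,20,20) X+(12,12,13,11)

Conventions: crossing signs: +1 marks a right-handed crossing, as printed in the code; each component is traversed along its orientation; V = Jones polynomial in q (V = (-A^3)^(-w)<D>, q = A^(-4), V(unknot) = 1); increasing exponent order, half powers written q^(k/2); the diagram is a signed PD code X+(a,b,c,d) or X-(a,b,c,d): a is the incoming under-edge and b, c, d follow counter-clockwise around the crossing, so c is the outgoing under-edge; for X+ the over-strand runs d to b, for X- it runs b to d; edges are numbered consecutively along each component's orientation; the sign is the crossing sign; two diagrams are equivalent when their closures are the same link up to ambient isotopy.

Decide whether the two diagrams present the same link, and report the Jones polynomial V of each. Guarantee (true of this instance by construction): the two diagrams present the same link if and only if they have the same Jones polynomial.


equivalent: no
V(D1) = -q^-3 + 2q^-2 - 2q^-1 + 3 - 2q + 2q^2 - q^3  (w 0, c 12, <D> = -A^-12 + 2A^-8 - 2A^-4 + 3 - 2A^4 + 2A^8 - A^12)
V(D2) = q + q^3 - q^4  (w +4, c 10, <D> = -A^-4 + 1 + A^8)
why: 2 classes among 2 diagrams; unequal V(q) rules out equality


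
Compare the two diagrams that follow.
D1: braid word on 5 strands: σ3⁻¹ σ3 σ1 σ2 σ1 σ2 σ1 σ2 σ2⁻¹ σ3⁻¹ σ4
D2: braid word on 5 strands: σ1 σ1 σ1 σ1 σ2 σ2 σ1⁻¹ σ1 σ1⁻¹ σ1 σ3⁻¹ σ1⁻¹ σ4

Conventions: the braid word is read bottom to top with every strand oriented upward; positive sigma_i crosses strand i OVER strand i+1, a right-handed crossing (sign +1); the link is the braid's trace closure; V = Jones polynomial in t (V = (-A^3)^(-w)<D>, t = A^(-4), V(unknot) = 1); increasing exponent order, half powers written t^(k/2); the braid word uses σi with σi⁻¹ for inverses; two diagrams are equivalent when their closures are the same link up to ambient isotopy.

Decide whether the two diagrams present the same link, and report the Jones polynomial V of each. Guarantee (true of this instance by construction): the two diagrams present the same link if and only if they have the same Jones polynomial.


equivalent: no
D1 (bracket A^-7 - A^-3 + A + A^9; 11 crossings at w = +5): V = -t^(3/2) - t^(7/2) + t^(9/2) - t^(11/2)
V(D2) = -t^(3/2) - 2t^(7/2) + t^(9/2) - t^(11/2) + t^(13/2)  (w +5, c 13, <D> = -A^-11 + A^-7 - A^-3 + 2A + A^9)
key observation: 2 values of V(t) split the 2 diagrams


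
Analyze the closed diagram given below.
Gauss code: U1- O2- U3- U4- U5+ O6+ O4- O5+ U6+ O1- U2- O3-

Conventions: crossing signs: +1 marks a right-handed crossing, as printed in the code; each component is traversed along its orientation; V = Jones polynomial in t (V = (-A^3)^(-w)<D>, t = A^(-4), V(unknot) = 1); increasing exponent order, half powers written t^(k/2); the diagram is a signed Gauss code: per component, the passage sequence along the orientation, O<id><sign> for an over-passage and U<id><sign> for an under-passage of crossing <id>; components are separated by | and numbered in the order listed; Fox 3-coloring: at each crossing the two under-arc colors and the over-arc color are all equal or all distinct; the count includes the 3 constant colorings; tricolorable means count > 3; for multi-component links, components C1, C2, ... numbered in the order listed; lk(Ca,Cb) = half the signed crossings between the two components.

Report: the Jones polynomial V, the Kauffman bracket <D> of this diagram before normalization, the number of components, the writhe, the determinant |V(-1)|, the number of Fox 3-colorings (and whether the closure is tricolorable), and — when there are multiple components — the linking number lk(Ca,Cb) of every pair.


V = -t^-4 + t^-3 + t^-1
<D> = A^-2 + A^6 - A^10 (w = -2)
1 component over 6 crossings, w = -2
9 Fox colorings among 3^6, |V(-1)| = 3: tricolorable
why: w = -2 (over 6 crossings) is diagram-only; (-A^3)^(2) removes it from V


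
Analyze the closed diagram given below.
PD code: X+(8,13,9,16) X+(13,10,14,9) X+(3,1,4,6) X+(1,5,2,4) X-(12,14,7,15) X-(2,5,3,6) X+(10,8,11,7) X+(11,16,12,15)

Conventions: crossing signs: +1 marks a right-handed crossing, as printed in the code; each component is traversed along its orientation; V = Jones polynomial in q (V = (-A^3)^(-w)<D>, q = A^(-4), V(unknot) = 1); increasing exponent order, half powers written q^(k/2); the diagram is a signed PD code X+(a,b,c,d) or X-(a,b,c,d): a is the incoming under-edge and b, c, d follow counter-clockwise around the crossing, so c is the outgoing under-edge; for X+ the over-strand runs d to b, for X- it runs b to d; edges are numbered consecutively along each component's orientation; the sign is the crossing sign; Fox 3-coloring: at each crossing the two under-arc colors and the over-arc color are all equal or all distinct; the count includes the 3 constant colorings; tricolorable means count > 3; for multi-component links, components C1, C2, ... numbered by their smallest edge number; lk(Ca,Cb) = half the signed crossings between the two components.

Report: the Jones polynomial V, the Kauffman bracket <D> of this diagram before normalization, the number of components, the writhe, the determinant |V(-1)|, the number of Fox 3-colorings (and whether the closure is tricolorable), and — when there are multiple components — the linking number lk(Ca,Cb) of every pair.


V(q) = 1 + q + q^2 + q^3
bracket: 1 + A^4 + A^8 + A^12, w = +4
3 components, writhe +4, over 8 crossings
lk(C1,C2) = 0
linking number lk(C1,C3) = 0
lk(C2,C3): +1
det 0, colorings 9 of 3^8 — tricolorable
observation: span 3 respects span(V) <= c + mu - 1 = 10 for this 3-component diagram


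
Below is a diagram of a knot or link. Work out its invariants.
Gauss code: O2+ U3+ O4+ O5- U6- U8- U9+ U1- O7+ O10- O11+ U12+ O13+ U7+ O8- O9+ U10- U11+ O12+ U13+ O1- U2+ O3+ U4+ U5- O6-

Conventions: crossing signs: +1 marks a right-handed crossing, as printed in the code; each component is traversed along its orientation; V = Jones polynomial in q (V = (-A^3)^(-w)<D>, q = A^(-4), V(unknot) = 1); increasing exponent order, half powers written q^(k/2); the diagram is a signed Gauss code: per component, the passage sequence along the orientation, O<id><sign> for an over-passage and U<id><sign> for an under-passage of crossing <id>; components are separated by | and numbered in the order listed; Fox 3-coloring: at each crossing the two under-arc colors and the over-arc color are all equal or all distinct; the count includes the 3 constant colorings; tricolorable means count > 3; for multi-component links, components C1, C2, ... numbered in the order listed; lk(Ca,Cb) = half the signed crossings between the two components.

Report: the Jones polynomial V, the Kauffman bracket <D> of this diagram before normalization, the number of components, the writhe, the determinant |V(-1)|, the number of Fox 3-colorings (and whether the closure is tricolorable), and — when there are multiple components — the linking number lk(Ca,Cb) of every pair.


Jones polynomial: V(q) = q + q^3 - q^4
<D> = A^-7 - A^-3 - A^5; writhe +3
components 1, writhe +3 (13 crossings)
3-colorings: 9 of 3^13, det 3 — tricolorable
note: the span of V is 3, forcing >= 3 crossings in any diagram


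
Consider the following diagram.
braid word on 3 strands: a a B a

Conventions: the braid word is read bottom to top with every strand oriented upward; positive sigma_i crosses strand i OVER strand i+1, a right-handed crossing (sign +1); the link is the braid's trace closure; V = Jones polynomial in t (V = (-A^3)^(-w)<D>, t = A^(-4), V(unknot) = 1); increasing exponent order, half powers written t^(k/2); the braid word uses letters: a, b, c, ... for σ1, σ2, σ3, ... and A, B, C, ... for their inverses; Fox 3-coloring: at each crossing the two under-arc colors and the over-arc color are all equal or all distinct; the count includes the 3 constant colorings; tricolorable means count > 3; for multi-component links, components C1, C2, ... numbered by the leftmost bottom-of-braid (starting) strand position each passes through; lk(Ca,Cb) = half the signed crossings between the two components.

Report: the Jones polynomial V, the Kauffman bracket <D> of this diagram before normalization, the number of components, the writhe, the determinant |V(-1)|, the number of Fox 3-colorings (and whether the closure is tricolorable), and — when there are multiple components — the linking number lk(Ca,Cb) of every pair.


V = t + t^3 - t^4
<D> = -A^-10 + A^-6 + A^2 (w = +2)
1 component over 4 crossings, w = +2
9 Fox colorings among 3^4, |V(-1)| = 3: tricolorable
why: the span of V is 3, forcing >= 3 crossings in any diagram


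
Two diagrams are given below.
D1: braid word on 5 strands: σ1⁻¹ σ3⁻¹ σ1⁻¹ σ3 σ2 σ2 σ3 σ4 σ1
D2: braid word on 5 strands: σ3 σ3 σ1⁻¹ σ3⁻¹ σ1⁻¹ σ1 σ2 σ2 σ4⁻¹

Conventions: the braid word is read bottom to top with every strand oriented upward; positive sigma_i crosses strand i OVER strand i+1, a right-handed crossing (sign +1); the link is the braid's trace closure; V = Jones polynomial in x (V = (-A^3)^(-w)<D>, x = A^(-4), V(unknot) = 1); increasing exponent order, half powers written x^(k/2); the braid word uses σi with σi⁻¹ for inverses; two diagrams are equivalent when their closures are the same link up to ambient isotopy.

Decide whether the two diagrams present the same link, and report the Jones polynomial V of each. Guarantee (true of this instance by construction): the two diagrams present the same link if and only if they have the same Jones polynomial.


equivalent: yes
V(D1) = -x^(1/2) - x^(5/2)  (w +3, c 9, <D> = A^-1 + A^7)
D2 (bracket A^-7 + A; 9 crossings at w = +1): V = -x^(1/2) - x^(5/2)
why: one V(x) for all 2 diagrams — one class (guaranteed)


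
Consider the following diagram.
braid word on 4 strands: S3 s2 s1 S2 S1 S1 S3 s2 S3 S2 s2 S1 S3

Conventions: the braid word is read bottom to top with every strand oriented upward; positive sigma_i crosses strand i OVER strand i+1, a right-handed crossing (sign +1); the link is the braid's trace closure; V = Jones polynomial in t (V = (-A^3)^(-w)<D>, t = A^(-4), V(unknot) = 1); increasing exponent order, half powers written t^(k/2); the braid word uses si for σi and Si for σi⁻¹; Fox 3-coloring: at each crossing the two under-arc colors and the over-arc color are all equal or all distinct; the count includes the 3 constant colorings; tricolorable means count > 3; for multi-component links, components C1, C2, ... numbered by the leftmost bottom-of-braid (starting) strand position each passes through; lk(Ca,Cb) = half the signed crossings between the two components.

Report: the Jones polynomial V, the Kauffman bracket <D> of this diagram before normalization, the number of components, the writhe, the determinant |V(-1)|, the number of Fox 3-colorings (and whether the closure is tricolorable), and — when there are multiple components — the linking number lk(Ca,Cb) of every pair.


V = -t^-9 + 3t^-8 - 5t^-7 + 6t^-6 - 7t^-5 + 7t^-4 - 5t^-3 + 4t^-2 - 2t^-1 + 1
<D> = -A^-15 + 2A^-11 - 4A^-7 + 5A^-3 - 7A + 7A^5 - 6A^9 + 5A^13 - 3A^17 + A^21 (w = -5)
1 component over 13 crossings, w = -5
3 Fox colorings among 3^13, |V(-1)| = 41: not tricolorable
why: free reduction leaves σ3⁻¹ σ2 σ1 σ2⁻¹ σ1⁻¹ σ1⁻¹ σ3⁻¹ σ2 σ3⁻¹ σ1⁻¹ σ3⁻¹ of the original 13 letters


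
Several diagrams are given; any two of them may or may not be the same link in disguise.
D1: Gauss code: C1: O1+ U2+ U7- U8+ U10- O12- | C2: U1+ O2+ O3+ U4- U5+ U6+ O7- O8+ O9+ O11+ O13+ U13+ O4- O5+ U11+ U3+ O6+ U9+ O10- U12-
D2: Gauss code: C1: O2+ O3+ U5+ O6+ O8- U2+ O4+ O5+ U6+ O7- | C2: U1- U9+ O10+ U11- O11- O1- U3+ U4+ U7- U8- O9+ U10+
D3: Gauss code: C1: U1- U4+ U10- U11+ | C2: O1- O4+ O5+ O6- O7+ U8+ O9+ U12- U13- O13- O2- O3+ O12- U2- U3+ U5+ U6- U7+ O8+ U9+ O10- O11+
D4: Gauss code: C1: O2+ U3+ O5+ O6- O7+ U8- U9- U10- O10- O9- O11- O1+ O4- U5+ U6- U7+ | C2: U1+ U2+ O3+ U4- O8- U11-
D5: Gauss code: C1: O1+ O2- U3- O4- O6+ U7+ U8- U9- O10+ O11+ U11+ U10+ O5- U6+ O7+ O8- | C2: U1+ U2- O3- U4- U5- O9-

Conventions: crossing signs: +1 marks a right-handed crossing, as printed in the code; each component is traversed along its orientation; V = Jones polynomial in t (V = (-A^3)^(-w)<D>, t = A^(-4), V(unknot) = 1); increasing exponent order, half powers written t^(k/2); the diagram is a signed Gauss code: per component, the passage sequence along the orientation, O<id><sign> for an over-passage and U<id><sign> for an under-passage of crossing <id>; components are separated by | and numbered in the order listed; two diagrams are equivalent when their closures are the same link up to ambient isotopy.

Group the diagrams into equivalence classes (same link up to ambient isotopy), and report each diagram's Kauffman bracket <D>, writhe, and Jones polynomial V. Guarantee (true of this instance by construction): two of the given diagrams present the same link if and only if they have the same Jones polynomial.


equivalence classes: {D1, D2, D3} | {D4} | {D5}
D1 (bracket -A^-3 + A^5 + A^9 + A^13; 13 crossings at w = +5): V = -t^(1/2) - t^(3/2) - t^(5/2) + t^(9/2)
D2 (bracket -A^-9 + A^-1 + A^3 + A^7; 11 crossings at w = +3): V = -t^(1/2) - t^(3/2) - t^(5/2) + t^(9/2)
V(D3) = -t^(1/2) - t^(3/2) - t^(5/2) + t^(9/2)  [13 crossings, <D> = -A^-15 + A^-7 + A^-3 + A, w = +1]
V(D4) = -t^(-3/2) + t^(-1/2) - 2t^(1/2) + t^(3/2) - 2t^(5/2) + t^(7/2)  (w -1, c 11, <D> = -A^-17 + 2A^-13 - A^-9 + 2A^-5 - A^-1 + A^3)
V(D5) = -t^(-9/2) - t^(-5/2) + t^(-3/2) - t^(-1/2)  [11 crossings, <D> = A^-1 - A^3 + A^7 + A^15, w = -1]
observation: V(t) takes 3 values over 5 diagrams, fixing the grouping


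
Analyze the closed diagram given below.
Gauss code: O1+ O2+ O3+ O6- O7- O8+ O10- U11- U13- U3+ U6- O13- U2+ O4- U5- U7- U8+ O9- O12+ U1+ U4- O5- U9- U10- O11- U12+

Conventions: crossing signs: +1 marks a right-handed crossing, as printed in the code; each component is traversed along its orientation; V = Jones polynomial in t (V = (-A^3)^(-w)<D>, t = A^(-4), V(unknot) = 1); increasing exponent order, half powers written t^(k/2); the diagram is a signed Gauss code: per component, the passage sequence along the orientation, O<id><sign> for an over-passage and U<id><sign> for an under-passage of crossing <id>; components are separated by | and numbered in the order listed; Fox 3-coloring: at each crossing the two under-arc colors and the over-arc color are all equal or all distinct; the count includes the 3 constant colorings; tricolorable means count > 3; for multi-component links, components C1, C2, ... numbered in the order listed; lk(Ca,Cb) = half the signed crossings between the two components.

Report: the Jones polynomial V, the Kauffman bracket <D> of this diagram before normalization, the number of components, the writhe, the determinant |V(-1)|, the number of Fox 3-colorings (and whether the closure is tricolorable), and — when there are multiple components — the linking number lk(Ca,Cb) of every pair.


V = t^-5 - 2t^-4 + 2t^-3 - 2t^-2 + 2t^-1 - 1 + t
<D> = -A^-13 + A^-9 - 2A^-5 + 2A^-1 - 2A^3 + 2A^7 - A^11 (w = -3)
1 component over 13 crossings, w = -3
3 Fox colorings among 3^13, |V(-1)| = 11: not tricolorable
why: w = -3 shifts under R1 moves; the (-A^3)^(3) factor cancels that in V


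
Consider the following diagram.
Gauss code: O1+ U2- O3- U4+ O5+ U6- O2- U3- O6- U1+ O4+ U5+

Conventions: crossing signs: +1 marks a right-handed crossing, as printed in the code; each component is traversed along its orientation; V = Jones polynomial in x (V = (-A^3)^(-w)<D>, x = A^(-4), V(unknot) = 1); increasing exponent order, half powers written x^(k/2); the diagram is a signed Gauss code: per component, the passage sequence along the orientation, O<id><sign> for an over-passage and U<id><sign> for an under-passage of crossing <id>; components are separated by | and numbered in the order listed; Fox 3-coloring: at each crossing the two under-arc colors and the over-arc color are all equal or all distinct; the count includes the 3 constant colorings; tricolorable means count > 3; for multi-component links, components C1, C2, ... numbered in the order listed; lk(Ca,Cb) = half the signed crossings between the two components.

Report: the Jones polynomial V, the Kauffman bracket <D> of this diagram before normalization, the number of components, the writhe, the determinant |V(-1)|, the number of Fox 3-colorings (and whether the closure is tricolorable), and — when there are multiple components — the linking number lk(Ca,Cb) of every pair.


V = -x^-3 + 2x^-2 - 2x^-1 + 3 - 2x + 2x^2 - x^3
<D> = -A^-12 + 2A^-8 - 2A^-4 + 3 - 2A^4 + 2A^8 - A^12 (w = 0)
1 component over 6 crossings, w = 0
3 Fox colorings among 3^6, |V(-1)| = 13: not tricolorable
why: palindromic: swapping x for 1/x fixes V


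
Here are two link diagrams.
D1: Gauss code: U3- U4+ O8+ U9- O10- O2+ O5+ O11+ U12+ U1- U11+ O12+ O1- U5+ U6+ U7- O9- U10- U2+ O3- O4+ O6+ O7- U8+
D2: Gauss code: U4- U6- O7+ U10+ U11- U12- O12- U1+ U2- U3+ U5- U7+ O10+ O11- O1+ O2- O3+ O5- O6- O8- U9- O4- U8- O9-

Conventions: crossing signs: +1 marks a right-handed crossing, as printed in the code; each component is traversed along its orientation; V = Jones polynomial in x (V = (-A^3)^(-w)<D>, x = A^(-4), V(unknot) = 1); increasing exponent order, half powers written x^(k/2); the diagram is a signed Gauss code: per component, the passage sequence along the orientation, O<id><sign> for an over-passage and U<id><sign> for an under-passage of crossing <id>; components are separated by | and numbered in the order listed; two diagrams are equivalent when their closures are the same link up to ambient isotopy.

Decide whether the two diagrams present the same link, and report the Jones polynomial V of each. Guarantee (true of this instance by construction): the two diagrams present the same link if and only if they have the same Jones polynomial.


equivalent: no
V(D1) = 1  (w +2, c 12, <D> = A^6)
D2 (bracket A^-8 + 1 - A^4; 12 crossings at w = -4): V = -x^-4 + x^-3 + x^-1
why: 2 classes among 2 diagrams; unequal V(x) rules out equality


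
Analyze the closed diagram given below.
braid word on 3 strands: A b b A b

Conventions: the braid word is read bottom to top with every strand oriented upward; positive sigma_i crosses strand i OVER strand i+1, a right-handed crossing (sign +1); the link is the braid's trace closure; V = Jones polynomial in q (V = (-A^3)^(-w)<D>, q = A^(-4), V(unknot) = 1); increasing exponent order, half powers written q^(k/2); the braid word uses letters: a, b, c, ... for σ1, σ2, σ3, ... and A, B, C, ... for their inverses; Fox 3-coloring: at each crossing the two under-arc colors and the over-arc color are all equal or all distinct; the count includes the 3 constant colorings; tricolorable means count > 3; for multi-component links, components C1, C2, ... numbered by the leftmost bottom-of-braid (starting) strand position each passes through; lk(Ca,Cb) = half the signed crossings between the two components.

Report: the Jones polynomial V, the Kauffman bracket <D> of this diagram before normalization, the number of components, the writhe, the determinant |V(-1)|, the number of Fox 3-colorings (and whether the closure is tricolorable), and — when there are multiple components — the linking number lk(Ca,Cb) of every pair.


V = -q^(-3/2) + q^(-1/2) - 2q^(1/2) + q^(3/2) - 2q^(5/2) + q^(7/2)
<D> = -A^-11 + 2A^-7 - A^-3 + 2A - A^5 + A^9 (w = +1)
2 components over 5 crossings, w = +1
lk(C1,C2): 0
3 Fox colorings among 3^5, |V(-1)| = 8: not tricolorable
why: span 5 respects span(V) <= c + mu - 1 = 6 for this 2-component diagram
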